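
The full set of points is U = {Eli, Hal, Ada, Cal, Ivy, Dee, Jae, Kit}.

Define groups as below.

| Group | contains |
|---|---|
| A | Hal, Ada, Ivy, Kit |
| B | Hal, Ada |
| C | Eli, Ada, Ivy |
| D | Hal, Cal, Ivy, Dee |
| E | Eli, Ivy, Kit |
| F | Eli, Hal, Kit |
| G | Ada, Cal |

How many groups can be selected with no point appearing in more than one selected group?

F, G are pairwise disjoint (F={Eli,Hal,Kit}; G={Ada,Cal}).
Every remaining group overlaps one of these, and no 3 of the listed groups are pairwise disjoint, so 2 is the maximum.

2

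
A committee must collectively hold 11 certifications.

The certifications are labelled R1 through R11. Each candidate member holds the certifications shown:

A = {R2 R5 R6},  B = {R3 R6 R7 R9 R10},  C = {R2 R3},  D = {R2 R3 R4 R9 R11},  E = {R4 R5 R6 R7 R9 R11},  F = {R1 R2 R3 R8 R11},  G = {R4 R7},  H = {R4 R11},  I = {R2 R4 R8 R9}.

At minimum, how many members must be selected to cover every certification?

3

B and E and F together: B ∪ E ∪ F = {R1, R2, R3, R4, R5, R6, R7, R8, R9, R10, R11} — every certification is covered.
Only F contains R1, so F is forced; the remaining 6 certifications need at least 2 more members (each remaining member adds at most 5) — so at least 3 members are needed, and 3 is optimal.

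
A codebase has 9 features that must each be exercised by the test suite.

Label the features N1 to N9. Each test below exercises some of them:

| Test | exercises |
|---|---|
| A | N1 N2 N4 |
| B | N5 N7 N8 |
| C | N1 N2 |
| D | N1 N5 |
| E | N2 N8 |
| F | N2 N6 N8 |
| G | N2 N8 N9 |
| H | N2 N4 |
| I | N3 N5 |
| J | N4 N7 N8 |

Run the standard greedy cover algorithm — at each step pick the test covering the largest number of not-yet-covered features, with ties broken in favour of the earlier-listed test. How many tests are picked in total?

Greedy: pick A (covers 3 new) → pick B (covers 3 new) → pick F (covers 1 new) → pick G (covers 1 new) → pick I (covers 1 new). Total picks: 5.

5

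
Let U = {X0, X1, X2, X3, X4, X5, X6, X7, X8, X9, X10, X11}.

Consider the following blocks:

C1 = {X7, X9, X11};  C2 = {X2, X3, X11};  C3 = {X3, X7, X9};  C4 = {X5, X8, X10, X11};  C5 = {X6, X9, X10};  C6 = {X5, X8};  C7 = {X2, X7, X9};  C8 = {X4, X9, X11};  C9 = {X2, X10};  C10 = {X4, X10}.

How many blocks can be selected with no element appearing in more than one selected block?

3

C3, C6, C9 are pairwise disjoint (C3={X3,X7,X9}; C6={X5,X8}; C9={X2,X10}).
Every remaining block overlaps one of these, and no 4 of the listed blocks are pairwise disjoint, so 3 is the maximum.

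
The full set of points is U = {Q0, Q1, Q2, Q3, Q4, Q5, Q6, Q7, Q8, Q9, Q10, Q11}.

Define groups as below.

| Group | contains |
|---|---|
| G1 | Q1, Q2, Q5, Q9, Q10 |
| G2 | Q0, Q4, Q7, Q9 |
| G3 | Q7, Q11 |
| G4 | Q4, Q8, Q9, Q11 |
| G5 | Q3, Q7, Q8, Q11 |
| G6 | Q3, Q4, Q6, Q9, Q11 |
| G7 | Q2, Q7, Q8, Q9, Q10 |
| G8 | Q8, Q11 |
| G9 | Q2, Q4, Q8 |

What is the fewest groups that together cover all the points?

4

G1, G2, G4, and G6 cover everything between them: the union {Q0, Q1, Q2, Q3, Q4, Q5, Q6, Q7, Q8, Q9, Q10, Q11} is all of U.
No 3 of the 9 groups cover everything (all 84 combinations miss at least one point), so 4 is optimal.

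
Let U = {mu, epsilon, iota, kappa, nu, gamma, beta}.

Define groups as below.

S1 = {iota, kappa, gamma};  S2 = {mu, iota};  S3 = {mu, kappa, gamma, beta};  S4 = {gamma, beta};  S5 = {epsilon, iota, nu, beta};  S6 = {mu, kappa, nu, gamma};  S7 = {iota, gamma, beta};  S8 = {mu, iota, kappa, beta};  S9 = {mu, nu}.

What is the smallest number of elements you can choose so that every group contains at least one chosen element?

H = {mu, iota, gamma} meets every group (each contains at least one member of H), and |H| = 3.
No choice of 2 elements meets every group, so 3 is the minimum.

3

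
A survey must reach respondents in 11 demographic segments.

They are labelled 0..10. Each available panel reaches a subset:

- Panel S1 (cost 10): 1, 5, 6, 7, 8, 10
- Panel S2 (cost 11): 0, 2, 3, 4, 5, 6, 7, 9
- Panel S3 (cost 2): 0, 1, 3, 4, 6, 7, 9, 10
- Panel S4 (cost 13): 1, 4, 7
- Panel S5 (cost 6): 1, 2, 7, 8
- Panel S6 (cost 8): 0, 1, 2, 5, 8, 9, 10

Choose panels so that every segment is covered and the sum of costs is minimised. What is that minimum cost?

S3, S6 together cover every segment (S3 ∪ S6 = {0, 1, 2, 3, 4, 5, 6, 7, 8, 9, 10}); total cost 2 + 8 = 10.
No covering selection has total cost below 10.

10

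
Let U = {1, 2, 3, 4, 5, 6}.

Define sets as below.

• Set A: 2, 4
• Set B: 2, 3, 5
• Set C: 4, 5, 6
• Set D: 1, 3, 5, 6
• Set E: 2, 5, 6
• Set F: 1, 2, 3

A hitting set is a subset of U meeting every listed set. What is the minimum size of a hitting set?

2

H = {2, 6} meets every set (each contains at least one member of H), and |H| = 2.
The sets C, F are pairwise disjoint, so any hitting set needs a separate element for each — at least 2. Hence 2 is optimal.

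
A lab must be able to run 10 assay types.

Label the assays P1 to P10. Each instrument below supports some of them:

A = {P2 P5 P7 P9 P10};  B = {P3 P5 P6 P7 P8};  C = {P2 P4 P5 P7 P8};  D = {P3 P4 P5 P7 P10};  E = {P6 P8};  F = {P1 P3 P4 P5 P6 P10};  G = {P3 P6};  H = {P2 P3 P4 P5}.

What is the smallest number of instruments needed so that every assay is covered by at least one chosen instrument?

A and B and F together: A ∪ B ∪ F = {P1, P2, P3, P4, P5, P6, P7, P8, P9, P10} — every assay is covered.
Only F contains P1, so F is forced; the remaining 4 assays need at least 2 more instruments (each remaining instrument adds at most 3) — so at least 3 instruments are needed, and 3 is optimal.

3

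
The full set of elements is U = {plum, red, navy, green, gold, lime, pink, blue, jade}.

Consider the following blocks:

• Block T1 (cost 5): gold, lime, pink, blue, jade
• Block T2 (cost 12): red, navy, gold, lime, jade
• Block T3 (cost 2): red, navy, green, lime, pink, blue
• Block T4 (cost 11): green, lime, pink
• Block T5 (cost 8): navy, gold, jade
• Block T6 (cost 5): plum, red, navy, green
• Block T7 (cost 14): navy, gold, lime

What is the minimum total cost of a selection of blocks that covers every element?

10

T1, T6 together cover every element (T1 ∪ T6 = {plum, red, navy, green, gold, lime, pink, blue, jade}); total cost 5 + 5 = 10.
The greedy pick T3, T1, T6 costs 12; no covering selection beats 10.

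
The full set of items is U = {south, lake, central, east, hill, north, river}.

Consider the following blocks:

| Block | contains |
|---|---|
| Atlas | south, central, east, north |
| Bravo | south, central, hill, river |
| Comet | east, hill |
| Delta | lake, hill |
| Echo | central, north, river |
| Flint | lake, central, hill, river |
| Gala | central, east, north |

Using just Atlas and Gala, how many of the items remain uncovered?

Union of Atlas, Gala = {south, central, east, north}.
Not covered: lake, hill, river — 3 items.

3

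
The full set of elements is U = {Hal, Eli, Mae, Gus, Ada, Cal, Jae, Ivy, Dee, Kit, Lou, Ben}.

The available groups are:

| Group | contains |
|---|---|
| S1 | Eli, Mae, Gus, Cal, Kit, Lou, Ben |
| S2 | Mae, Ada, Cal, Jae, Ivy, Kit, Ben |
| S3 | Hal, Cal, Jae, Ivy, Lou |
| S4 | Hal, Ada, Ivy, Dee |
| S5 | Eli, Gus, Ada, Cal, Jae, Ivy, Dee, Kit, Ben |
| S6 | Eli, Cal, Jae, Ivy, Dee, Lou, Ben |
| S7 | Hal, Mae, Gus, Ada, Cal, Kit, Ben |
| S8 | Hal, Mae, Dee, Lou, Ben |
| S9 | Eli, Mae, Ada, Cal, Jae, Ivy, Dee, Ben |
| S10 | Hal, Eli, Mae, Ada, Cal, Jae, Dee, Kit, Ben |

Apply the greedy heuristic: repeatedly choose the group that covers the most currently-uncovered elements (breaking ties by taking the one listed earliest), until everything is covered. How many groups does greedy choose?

Greedy: pick S5 (covers 9 new) → pick S8 (covers 3 new). Total picks: 2.

2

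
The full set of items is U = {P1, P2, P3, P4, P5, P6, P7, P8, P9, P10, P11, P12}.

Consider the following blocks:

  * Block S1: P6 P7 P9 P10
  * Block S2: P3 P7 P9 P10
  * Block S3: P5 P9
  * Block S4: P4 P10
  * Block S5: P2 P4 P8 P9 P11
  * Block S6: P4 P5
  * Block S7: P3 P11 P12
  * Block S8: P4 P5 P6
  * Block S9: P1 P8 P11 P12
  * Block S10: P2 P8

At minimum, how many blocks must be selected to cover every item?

4

S2 and S5 and S8 and S9 together: S2 ∪ S5 ∪ S8 ∪ S9 = {P1, P2, P3, P4, P5, P6, P7, P8, P9, P10, P11, P12} — every item is covered.
No 3 of the 10 blocks cover everything (all 120 combinations miss at least one item), so 4 is optimal.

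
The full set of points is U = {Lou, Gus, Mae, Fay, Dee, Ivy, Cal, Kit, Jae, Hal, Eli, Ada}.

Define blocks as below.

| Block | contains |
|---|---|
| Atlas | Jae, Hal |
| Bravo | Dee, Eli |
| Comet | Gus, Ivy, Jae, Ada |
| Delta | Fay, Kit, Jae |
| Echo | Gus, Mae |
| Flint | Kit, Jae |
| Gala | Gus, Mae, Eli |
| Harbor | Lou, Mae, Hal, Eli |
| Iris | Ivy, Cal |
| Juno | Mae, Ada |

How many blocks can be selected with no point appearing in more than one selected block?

Atlas, Bravo, Echo, Iris are pairwise disjoint (Atlas={Jae,Hal}; Bravo={Dee,Eli}; Echo={Gus,Mae}; Iris={Ivy,Cal}).
Every remaining block overlaps one of these, and no 5 of the listed blocks are pairwise disjoint, so 4 is the maximum.

4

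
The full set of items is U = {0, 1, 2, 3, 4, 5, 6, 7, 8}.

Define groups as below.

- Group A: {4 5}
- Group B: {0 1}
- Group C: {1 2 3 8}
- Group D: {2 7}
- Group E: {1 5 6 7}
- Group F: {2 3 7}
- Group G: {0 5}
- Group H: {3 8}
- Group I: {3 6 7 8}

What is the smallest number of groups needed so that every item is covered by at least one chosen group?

Take {A, C, E, G}. Their union is {0, 1, 2, 3, 4, 5, 6, 7, 8}, which is all 9 items.
No 3 of the 9 groups cover everything (all 84 combinations miss at least one item), so 4 is optimal.

4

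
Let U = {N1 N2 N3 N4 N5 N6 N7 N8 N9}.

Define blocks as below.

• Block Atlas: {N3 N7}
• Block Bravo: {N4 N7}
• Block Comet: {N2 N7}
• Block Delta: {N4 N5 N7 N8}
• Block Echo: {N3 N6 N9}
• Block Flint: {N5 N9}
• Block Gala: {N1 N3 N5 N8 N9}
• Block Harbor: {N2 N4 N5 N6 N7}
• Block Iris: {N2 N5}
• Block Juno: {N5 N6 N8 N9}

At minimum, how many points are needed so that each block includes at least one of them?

H = {N2, N7, N9} meets every block (each contains at least one member of H), and |H| = 3.
The blocks Bravo, Echo, Iris are pairwise disjoint, so any hitting set needs a separate point for each — at least 3. Hence 3 is optimal.

3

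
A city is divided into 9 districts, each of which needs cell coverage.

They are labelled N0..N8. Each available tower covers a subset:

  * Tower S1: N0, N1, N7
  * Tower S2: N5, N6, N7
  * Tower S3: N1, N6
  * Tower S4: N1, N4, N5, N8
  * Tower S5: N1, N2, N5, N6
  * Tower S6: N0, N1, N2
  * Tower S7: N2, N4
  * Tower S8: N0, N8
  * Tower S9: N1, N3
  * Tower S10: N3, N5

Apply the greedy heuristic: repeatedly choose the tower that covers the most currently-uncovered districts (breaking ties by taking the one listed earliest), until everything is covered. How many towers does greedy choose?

Greedy: pick S4 (covers 4 new) → pick S1 (covers 2 new) → pick S5 (covers 2 new) → pick S9 (covers 1 new). Total picks: 4.

4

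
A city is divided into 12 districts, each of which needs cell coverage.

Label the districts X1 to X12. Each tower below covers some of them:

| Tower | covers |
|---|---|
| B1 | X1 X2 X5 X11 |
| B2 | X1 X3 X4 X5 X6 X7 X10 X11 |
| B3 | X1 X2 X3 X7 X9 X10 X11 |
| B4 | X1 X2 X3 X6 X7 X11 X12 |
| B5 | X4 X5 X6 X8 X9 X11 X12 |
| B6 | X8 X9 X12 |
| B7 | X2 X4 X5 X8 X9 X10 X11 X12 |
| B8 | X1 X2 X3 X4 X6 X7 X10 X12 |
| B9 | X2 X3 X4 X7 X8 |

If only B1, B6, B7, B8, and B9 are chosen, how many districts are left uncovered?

Union of B1, B6, B7, B8, B9 = {X1, X2, X3, X4, X5, X6, X7, X8, X9, X10, X11, X12} — that's every district, so 0 are uncovered.

0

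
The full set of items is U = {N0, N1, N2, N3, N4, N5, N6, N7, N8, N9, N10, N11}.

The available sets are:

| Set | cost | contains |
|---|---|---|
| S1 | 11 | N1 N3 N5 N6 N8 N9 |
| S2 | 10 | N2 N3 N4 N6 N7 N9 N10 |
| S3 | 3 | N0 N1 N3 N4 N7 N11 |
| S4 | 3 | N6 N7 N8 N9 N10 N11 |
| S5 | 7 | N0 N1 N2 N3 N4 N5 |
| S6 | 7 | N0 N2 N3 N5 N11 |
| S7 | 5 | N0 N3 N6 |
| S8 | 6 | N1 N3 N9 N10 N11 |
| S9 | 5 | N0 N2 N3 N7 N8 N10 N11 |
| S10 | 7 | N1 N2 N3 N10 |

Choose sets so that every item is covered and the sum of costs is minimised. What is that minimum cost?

S4, S5 together cover every item (S4 ∪ S5 = {N0, N1, N2, N3, N4, N5, N6, N7, N8, N9, N10, N11}); total cost 3 + 7 = 10.
The greedy pick S3, S4, S5 costs 13; no covering selection beats 10.

10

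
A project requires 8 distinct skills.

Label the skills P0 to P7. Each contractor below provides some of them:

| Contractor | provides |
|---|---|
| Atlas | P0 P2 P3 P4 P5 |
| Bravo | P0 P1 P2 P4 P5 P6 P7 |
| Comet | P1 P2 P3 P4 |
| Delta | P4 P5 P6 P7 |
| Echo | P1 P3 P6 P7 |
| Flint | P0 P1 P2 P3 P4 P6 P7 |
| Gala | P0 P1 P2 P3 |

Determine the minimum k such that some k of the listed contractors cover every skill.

2

Take {Delta, Gala}. Their union is {P0, P1, P2, P3, P4, P5, P6, P7}, which is all 8 skills.
No single contractor has all 8 skills (the largest, Bravo, has 7), so 2 is optimal.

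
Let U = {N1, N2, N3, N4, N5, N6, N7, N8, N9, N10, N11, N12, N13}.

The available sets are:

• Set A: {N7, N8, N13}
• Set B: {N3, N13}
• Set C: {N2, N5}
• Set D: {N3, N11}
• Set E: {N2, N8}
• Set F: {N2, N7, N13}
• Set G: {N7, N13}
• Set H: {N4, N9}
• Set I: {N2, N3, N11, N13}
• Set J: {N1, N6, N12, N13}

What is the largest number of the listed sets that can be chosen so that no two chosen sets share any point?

4

C, D, H, J are pairwise disjoint (C={N2,N5}; D={N3,N11}; H={N4,N9}; J={N1,N6,N12,N13}).
Every remaining set overlaps one of these, and no 5 of the listed sets are pairwise disjoint, so 4 is the maximum.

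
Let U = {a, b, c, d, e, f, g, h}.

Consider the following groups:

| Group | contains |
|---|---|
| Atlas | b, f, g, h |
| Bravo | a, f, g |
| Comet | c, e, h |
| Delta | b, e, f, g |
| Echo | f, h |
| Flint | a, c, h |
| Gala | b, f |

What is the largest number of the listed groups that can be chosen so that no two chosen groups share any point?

2

Comet, Gala are pairwise disjoint (Comet={c,e,h}; Gala={b,f}).
Every remaining group overlaps one of these, and no 3 of the listed groups are pairwise disjoint, so 2 is the maximum.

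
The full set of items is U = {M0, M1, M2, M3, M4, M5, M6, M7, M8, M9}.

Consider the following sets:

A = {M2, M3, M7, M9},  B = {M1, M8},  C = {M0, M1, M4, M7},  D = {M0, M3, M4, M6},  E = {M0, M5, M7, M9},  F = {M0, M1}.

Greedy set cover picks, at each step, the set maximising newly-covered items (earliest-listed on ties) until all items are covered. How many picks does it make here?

Greedy: pick A (covers 4 new) → pick C (covers 3 new) → pick B (covers 1 new) → pick D (covers 1 new) → pick E (covers 1 new). Total picks: 5.
(The true minimum cover uses only 4 sets, so greedy is not optimal here.)

5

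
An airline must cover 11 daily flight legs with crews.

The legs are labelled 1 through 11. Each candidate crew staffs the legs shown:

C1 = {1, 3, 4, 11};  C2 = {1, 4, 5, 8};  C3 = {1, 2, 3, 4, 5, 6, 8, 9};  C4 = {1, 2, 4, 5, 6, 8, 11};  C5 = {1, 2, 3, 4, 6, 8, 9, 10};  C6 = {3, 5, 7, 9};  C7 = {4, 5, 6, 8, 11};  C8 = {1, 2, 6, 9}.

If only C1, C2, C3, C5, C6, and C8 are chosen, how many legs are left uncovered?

0

Union of C1, C2, C3, C5, C6, C8 = {1, 2, 3, 4, 5, 6, 7, 8, 9, 10, 11} — that's every leg, so 0 are uncovered.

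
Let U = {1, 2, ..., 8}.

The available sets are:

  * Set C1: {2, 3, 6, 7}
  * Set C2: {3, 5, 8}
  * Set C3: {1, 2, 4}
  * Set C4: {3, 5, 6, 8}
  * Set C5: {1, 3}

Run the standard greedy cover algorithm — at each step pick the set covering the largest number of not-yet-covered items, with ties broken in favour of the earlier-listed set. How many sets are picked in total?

3

Greedy: pick C1 (covers 4 new) → pick C2 (covers 2 new) → pick C3 (covers 2 new). Total picks: 3.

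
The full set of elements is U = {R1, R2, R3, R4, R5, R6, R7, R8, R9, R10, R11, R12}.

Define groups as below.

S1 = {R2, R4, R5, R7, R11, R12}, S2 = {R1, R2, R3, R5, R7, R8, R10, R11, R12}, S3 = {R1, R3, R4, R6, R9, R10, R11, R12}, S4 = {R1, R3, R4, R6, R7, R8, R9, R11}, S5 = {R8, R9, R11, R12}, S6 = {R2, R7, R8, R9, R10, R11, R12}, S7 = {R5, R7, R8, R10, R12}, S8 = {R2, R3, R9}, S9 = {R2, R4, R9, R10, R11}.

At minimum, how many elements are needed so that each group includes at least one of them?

Take H = {R9, R12}. Each listed group contains at least one of these, so H is a hitting set of size 2.
The groups S7, S8 are pairwise disjoint, so any hitting set needs a separate element for each — at least 2. Hence 2 is optimal.

2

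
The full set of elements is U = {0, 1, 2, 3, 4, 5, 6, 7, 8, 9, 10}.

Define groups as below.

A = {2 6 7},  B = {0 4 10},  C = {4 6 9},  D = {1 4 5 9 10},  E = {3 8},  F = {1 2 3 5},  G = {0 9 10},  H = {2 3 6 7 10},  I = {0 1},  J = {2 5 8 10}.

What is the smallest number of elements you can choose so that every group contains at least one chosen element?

4

T = {0, 3, 5, 6} meets every group (each contains at least one member of T), and |T| = 4.
No choice of 3 elements meets every group, so 4 is the minimum.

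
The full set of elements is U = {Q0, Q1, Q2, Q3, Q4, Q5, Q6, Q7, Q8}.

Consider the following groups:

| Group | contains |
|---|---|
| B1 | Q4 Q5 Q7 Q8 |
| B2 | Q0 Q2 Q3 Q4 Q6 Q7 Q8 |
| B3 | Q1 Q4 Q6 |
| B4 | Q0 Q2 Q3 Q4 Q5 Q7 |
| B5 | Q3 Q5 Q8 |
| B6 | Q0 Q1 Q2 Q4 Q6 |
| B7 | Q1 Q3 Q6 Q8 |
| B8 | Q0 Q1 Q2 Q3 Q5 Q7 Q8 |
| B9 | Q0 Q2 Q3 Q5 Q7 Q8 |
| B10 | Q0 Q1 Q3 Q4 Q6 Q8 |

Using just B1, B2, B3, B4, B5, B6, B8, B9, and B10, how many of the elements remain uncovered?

Union of B1, B2, B3, B4, B5, B6, B8, B9, B10 = {Q0, Q1, Q2, Q3, Q4, Q5, Q6, Q7, Q8} — that's every element, so 0 are uncovered.

0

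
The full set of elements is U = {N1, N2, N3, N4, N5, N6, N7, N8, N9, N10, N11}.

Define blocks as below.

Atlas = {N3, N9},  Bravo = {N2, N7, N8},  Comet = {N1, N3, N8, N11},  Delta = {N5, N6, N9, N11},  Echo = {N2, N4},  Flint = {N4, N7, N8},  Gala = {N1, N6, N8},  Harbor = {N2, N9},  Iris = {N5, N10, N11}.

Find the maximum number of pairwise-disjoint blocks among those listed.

4

Atlas, Echo, Gala, Iris are pairwise disjoint (Atlas={N3,N9}; Echo={N2,N4}; Gala={N1,N6,N8}; Iris={N5,N10,N11}).
Every remaining block overlaps one of these, and no 5 of the listed blocks are pairwise disjoint, so 4 is the maximum.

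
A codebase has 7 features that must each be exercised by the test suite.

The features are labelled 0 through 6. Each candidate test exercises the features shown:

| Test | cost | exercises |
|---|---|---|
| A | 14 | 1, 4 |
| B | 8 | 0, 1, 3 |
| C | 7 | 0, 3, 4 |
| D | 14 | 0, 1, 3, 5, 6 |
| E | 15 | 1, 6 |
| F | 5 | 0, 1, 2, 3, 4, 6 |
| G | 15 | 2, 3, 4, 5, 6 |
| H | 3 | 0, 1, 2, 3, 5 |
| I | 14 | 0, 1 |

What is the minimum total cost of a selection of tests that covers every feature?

F, H together cover every feature (F ∪ H = {0, 1, 2, 3, 4, 5, 6}); total cost 5 + 3 = 8.
No covering selection has total cost below 8.

8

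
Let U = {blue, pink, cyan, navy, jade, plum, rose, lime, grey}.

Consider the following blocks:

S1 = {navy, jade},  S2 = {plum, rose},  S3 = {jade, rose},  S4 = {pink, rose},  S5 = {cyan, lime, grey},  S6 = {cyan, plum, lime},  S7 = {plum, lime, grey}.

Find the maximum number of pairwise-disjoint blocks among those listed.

3

S1, S4, S5 are pairwise disjoint (S1={navy,jade}; S4={pink,rose}; S5={cyan,lime,grey}).
Every remaining block overlaps one of these, and no 4 of the listed blocks are pairwise disjoint, so 3 is the maximum.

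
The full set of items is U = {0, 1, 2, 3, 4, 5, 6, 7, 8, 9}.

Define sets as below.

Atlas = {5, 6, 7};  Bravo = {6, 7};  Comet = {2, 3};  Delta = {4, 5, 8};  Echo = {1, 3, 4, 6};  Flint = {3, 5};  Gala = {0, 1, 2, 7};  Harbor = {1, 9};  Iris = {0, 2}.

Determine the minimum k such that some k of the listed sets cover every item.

4

Delta and Echo and Gala and Harbor together: Delta ∪ Echo ∪ Gala ∪ Harbor = {0, 1, 2, 3, 4, 5, 6, 7, 8, 9} — every item is covered.
Only Harbor contains 9, so Harbor is forced; the remaining 8 items need at least 3 more sets (each remaining set adds at most 3) — so at least 4 sets are needed, and 4 is optimal.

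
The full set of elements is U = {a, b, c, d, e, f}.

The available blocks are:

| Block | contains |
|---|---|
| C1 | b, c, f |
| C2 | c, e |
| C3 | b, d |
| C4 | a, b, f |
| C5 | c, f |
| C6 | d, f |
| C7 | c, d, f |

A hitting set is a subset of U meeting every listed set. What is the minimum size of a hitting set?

3

H = {b, c, f} meets every block (each contains at least one member of H), and |H| = 3.
No choice of 2 elements meets every block, so 3 is the minimum.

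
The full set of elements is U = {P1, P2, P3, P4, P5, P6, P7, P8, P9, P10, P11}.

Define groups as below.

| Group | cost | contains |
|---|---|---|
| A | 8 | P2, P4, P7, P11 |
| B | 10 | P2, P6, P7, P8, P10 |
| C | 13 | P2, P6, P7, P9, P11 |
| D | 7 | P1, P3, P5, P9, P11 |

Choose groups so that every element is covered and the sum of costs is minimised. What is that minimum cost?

25

A, B, D together cover every element (A ∪ B ∪ D = {P1, P2, P3, P4, P5, P6, P7, P8, P9, P10, P11}); total cost 8 + 10 + 7 = 25.
No covering selection has total cost below 25.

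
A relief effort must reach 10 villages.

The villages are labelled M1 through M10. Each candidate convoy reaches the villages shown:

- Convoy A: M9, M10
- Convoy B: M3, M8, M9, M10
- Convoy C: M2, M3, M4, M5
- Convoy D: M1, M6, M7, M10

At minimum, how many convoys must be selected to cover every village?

B and C and D together: B ∪ C ∪ D = {M1, M2, M3, M4, M5, M6, M7, M8, M9, M10} — every village is covered.
Each convoy has at most 4 villages, and 2·4 = 8 < 10 — so at least 3 convoys are needed, and 3 is optimal.

3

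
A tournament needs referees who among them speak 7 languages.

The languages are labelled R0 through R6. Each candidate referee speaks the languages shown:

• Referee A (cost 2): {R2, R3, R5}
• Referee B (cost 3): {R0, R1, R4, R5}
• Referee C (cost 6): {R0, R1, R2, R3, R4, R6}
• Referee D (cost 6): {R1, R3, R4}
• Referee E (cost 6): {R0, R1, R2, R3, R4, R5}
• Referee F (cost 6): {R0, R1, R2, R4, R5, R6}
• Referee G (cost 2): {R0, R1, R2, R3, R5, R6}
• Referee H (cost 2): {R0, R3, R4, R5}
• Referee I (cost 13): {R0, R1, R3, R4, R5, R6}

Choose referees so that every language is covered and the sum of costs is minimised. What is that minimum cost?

G, H together cover every language (G ∪ H = {R0, R1, R2, R3, R4, R5, R6}); total cost 2 + 2 = 4.
No covering selection has total cost below 4.

4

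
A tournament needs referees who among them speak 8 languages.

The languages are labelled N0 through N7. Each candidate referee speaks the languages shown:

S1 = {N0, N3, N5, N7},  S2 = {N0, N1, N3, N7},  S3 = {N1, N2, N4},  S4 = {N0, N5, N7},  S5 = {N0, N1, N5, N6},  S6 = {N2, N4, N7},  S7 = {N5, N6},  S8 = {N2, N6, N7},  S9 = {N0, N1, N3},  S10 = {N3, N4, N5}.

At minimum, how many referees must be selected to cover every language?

3

S5 and S8 and S10 together: S5 ∪ S8 ∪ S10 = {N0, N1, N2, N3, N4, N5, N6, N7} — every language is covered.
No 2 of the 10 referees cover everything (all 45 combinations miss at least one language), so 3 is optimal.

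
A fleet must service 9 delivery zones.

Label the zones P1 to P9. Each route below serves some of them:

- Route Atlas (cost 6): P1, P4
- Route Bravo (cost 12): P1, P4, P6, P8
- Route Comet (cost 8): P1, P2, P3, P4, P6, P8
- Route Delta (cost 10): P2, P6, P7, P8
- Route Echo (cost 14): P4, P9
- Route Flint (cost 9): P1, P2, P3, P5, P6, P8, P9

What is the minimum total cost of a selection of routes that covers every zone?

Atlas, Delta, Flint together cover every zone (Atlas ∪ Delta ∪ Flint = {P1, P2, P3, P4, P5, P6, P7, P8, P9}); total cost 6 + 10 + 9 = 25.
No covering selection has total cost below 25.

25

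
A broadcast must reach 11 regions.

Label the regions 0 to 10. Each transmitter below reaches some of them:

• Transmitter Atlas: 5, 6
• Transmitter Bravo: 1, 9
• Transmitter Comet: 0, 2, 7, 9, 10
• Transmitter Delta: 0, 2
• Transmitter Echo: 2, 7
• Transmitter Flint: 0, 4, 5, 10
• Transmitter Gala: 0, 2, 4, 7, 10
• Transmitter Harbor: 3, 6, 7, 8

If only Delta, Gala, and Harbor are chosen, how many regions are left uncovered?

Union of Delta, Gala, Harbor = {0, 2, 3, 4, 6, 7, 8, 10}.
Not covered: 1, 5, 9 — 3 regions.

3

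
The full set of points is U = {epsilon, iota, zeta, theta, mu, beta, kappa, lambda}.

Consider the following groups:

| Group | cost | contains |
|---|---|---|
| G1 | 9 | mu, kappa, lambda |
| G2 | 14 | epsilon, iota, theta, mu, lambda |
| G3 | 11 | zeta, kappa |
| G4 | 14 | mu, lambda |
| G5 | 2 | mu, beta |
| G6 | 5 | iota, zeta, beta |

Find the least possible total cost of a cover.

G2, G3, G5 together cover every point (G2 ∪ G3 ∪ G5 = {epsilon, iota, zeta, theta, mu, beta, kappa, lambda}); total cost 14 + 11 + 2 = 27.
The greedy pick G5, G6, G1, G2 costs 30; no covering selection beats 27.

27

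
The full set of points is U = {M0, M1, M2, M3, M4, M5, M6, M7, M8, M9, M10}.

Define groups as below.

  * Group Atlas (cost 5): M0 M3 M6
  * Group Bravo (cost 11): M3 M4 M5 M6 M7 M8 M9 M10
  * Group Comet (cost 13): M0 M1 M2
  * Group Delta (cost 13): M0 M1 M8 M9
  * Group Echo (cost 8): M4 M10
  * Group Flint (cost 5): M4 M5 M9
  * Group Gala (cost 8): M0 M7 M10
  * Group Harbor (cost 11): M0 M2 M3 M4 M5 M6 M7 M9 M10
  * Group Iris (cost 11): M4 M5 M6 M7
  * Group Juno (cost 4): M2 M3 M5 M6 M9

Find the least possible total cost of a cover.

24

Delta, Harbor together cover every point (Delta ∪ Harbor = {M0, M1, M2, M3, M4, M5, M6, M7, M8, M9, M10}); total cost 13 + 11 = 24.
The greedy pick Juno, Gala, Flint, Delta costs 30; no covering selection beats 24.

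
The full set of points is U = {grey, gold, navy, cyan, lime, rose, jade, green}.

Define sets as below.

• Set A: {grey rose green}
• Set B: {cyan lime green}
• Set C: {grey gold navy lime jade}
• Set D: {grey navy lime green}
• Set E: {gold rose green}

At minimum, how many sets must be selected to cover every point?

3

A and B and C together: A ∪ B ∪ C = {grey, gold, navy, cyan, lime, rose, jade, green} — every point is covered.
Only B contains cyan, so B is forced; the remaining 5 points need at least 2 more sets (each remaining set adds at most 4) — so at least 3 sets are needed, and 3 is optimal.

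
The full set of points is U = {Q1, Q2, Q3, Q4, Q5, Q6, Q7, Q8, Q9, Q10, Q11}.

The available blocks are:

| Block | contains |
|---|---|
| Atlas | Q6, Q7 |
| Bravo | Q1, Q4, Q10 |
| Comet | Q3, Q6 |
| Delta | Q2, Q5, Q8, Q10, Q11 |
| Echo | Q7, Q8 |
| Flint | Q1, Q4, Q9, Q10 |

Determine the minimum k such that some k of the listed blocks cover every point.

Comet, Delta, Echo, and Flint cover everything between them: the union {Q1, Q2, Q3, Q4, Q5, Q6, Q7, Q8, Q9, Q10, Q11} is all of U.
No 3 of the 6 blocks cover everything (all 20 combinations miss at least one point), so 4 is optimal.

4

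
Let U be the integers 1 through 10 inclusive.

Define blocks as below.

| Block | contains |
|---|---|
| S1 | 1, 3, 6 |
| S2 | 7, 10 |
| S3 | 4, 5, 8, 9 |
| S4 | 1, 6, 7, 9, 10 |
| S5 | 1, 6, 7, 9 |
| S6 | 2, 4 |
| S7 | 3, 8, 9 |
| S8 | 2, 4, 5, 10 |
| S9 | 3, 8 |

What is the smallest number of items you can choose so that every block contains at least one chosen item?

3

Take H = {3, 4, 7}. Each listed block contains at least one of these, so H is a hitting set of size 3.
The blocks S2, S6, S9 are pairwise disjoint, so any hitting set needs a separate item for each — at least 3. Hence 3 is optimal.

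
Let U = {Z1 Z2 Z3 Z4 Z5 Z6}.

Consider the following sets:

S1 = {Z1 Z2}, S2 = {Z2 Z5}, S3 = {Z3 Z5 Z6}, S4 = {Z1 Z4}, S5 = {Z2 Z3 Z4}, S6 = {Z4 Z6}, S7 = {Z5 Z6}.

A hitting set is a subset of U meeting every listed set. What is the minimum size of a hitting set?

Take H = {Z2, Z4, Z5}. Each listed set contains at least one of these, so H is a hitting set of size 3.
No choice of 2 items meets every set, so 3 is the minimum.

3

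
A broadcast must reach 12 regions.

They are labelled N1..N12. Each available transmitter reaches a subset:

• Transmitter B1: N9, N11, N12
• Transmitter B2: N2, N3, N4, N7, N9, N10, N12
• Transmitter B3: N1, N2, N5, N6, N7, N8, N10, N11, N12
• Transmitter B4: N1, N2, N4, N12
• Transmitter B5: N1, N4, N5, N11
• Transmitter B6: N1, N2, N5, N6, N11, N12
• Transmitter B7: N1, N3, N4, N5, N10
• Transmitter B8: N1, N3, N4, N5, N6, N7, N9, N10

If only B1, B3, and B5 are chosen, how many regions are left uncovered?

1

Union of B1, B3, B5 = {N1, N2, N4, N5, N6, N7, N8, N9, N10, N11, N12}.
Not covered: N3 — 1 region.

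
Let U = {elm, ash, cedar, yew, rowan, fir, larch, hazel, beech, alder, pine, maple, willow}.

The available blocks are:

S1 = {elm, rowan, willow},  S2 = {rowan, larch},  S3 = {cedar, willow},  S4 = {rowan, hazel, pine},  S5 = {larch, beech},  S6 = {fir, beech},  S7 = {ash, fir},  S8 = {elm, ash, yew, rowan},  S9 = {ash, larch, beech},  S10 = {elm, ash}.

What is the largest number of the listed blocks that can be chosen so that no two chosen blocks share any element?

4

S3, S4, S5, S7 are pairwise disjoint (S3={cedar,willow}; S4={rowan,hazel,pine}; S5={larch,beech}; S7={ash,fir}).
Every remaining block overlaps one of these, and no 5 of the listed blocks are pairwise disjoint, so 4 is the maximum.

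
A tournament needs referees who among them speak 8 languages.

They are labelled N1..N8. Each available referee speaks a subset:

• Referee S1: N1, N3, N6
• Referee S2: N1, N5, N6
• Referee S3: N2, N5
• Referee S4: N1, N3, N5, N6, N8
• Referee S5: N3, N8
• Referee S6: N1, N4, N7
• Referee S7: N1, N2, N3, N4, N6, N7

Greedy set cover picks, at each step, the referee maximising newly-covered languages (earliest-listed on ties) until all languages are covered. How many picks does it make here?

2

Greedy: pick S7 (covers 6 new) → pick S4 (covers 2 new). Total picks: 2.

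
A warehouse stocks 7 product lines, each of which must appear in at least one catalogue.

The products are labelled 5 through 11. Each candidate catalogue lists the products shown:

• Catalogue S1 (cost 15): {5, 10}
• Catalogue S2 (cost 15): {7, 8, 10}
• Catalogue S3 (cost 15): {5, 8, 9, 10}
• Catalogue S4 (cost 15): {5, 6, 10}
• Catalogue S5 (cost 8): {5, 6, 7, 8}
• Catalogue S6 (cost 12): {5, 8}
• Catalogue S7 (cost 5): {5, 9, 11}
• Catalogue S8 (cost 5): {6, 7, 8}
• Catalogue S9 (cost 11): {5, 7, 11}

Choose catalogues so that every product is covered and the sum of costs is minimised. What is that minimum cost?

S4, S7, S8 together cover every product (S4 ∪ S7 ∪ S8 = {5, 6, 7, 8, 9, 10, 11}); total cost 15 + 5 + 5 = 25.
No covering selection has total cost below 25.

25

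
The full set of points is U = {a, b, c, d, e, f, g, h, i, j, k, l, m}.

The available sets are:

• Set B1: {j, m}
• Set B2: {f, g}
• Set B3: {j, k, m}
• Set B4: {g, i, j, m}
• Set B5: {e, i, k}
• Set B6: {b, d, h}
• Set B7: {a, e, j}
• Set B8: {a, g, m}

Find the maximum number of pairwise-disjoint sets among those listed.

4

B1, B2, B5, B6 are pairwise disjoint (B1={j,m}; B2={f,g}; B5={e,i,k}; B6={b,d,h}).
Every remaining set overlaps one of these, and no 5 of the listed sets are pairwise disjoint, so 4 is the maximum.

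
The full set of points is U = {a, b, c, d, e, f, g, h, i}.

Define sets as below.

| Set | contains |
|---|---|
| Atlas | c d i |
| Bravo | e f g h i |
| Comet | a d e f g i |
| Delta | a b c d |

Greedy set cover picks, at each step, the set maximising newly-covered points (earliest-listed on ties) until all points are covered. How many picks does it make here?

Greedy: pick Comet (covers 6 new) → pick Delta (covers 2 new) → pick Bravo (covers 1 new). Total picks: 3.
(The true minimum cover uses only 2 sets, so greedy is not optimal here.)

3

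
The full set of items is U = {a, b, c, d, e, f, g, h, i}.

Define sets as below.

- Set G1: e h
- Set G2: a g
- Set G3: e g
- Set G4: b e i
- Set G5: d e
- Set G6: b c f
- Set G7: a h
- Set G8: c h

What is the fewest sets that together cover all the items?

5

Take {G3, G4, G5, G6, G7}. Their union is {a, b, c, d, e, f, g, h, i}, which is all 9 items.
No 4 of the 8 sets cover everything (all 70 combinations miss at least one item), so 5 is optimal.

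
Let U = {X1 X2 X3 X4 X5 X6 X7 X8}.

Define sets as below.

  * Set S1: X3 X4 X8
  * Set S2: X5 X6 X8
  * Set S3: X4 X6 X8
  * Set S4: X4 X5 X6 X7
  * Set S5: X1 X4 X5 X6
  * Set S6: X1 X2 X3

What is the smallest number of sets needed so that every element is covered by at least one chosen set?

3

S1 and S4 and S6 together: S1 ∪ S4 ∪ S6 = {X1, X2, X3, X4, X5, X6, X7, X8} — every element is covered.
Only S6 contains X2, so S6 is forced; the remaining 5 elements need at least 2 more sets (each remaining set adds at most 4) — so at least 3 sets are needed, and 3 is optimal.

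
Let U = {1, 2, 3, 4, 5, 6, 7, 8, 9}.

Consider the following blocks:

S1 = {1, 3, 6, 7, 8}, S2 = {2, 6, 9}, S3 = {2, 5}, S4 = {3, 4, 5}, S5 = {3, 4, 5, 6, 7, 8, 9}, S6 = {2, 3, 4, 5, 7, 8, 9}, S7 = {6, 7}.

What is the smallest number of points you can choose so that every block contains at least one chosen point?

Take H = {5, 6}. Each listed block contains at least one of these, so H is a hitting set of size 2.
The blocks S1, S3 are pairwise disjoint, so any hitting set needs a separate point for each — at least 2. Hence 2 is optimal.

2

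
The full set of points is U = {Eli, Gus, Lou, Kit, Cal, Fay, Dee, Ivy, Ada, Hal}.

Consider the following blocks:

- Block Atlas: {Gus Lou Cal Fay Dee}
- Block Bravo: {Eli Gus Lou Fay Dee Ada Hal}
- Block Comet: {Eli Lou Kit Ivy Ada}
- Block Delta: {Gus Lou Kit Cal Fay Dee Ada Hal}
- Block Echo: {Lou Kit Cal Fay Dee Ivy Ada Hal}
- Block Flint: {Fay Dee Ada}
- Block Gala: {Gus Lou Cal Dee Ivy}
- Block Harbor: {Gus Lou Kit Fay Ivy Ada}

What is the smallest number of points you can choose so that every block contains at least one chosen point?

2

Take H = {Kit, Dee}. Each listed block contains at least one of these, so H is a hitting set of size 2.
No single point lies in every block, so at least 2 are needed and 2 is optimal.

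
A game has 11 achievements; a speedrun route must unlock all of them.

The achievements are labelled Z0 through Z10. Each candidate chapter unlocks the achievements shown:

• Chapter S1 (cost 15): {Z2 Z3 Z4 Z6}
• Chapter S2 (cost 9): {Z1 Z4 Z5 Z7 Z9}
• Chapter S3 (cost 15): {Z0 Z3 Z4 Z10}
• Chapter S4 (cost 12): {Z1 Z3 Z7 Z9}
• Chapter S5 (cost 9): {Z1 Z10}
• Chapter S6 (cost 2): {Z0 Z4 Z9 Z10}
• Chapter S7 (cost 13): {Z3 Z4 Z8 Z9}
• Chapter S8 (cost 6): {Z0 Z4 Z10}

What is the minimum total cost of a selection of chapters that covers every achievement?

39

S1, S2, S6, S7 together cover every achievement (S1 ∪ S2 ∪ S6 ∪ S7 = {Z0, Z1, Z2, Z3, Z4, Z5, Z6, Z7, Z8, Z9, Z10}); total cost 15 + 9 + 2 + 13 = 39.
No covering selection has total cost below 39.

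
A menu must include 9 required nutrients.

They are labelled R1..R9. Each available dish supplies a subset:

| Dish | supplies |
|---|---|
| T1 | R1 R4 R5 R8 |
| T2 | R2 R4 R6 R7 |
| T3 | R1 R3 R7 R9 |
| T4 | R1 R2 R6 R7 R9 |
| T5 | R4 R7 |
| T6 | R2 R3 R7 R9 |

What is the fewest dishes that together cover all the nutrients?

3

Take {T1, T4, T6}. Their union is {R1, R2, R3, R4, R5, R6, R7, R8, R9}, which is all 9 nutrients.
Only T1 contains R5, so T1 is forced; the remaining 5 nutrients need at least 2 more dishes (each remaining dish adds at most 4) — so at least 3 dishes are needed, and 3 is optimal.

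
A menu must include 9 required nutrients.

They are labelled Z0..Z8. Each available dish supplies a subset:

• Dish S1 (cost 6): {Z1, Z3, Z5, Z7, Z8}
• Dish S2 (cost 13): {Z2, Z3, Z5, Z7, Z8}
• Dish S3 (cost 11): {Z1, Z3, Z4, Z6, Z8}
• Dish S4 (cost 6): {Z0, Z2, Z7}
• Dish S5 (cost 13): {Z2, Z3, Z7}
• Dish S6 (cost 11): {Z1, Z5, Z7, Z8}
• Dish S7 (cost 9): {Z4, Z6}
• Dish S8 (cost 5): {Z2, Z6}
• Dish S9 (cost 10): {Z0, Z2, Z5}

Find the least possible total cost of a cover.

S1, S4, S7 together cover every nutrient (S1 ∪ S4 ∪ S7 = {Z0, Z1, Z2, Z3, Z4, Z5, Z6, Z7, Z8}); total cost 6 + 6 + 9 = 21.
The greedy pick S1, S8, S4, S7 costs 26; no covering selection beats 21.

21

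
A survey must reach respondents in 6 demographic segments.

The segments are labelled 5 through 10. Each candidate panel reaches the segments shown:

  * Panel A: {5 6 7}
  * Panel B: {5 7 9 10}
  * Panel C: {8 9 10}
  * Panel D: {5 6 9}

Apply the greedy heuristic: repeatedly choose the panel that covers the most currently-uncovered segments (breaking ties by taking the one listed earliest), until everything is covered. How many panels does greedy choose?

3

Greedy: pick B (covers 4 new) → pick A (covers 1 new) → pick C (covers 1 new). Total picks: 3.
(The true minimum cover uses only 2 panels, so greedy is not optimal here.)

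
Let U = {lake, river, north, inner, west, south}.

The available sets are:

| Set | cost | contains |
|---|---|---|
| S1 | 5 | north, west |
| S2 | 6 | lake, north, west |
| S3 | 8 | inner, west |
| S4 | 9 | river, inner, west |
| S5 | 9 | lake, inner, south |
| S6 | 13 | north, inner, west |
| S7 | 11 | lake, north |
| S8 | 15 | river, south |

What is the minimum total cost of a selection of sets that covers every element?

23

S1, S4, S5 together cover every element (S1 ∪ S4 ∪ S5 = {lake, river, north, inner, west, south}); total cost 5 + 9 + 9 = 23.
The greedy pick S2, S4, S5 costs 24; no covering selection beats 23.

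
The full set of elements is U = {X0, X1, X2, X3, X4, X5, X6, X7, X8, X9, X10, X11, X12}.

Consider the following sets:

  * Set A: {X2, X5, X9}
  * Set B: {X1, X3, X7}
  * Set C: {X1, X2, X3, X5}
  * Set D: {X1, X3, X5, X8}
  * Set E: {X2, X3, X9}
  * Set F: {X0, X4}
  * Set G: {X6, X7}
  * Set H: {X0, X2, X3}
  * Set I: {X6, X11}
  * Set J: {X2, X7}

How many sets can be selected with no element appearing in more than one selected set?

4

D, F, I, J are pairwise disjoint (D={X1,X3,X5,X8}; F={X0,X4}; I={X6,X11}; J={X2,X7}).
Every remaining set overlaps one of these, and no 5 of the listed sets are pairwise disjoint, so 4 is the maximum.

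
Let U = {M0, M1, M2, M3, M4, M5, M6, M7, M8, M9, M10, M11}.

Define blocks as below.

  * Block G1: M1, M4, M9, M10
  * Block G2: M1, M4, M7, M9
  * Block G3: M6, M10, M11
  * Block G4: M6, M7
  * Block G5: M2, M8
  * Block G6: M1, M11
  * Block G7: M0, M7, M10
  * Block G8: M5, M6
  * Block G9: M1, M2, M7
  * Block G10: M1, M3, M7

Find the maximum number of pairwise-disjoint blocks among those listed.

G5, G6, G7, G8 are pairwise disjoint (G5={M2,M8}; G6={M1,M11}; G7={M0,M7,M10}; G8={M5,M6}).
Every remaining block overlaps one of these, and no 5 of the listed blocks are pairwise disjoint, so 4 is the maximum.

4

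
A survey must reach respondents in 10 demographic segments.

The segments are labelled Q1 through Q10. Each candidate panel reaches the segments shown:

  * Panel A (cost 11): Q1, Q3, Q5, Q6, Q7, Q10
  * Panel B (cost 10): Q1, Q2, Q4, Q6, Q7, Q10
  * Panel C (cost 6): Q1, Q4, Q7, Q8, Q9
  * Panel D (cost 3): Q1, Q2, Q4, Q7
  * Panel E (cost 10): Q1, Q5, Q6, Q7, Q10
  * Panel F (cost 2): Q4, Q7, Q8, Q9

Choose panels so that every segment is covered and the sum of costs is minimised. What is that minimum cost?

A, D, F together cover every segment (A ∪ D ∪ F = {Q1, Q2, Q3, Q4, Q5, Q6, Q7, Q8, Q9, Q10}); total cost 11 + 3 + 2 = 16.
No covering selection has total cost below 16.

16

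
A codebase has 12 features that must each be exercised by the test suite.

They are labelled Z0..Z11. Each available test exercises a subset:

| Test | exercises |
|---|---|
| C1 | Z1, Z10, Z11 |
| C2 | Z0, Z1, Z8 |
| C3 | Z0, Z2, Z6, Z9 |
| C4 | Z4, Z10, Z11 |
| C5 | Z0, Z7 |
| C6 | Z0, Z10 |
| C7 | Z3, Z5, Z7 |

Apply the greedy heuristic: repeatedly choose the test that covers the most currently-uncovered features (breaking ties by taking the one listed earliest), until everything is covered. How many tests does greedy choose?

5

Greedy: pick C3 (covers 4 new) → pick C1 (covers 3 new) → pick C7 (covers 3 new) → pick C2 (covers 1 new) → pick C4 (covers 1 new). Total picks: 5.
(The true minimum cover uses only 4 tests, so greedy is not optimal here.)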